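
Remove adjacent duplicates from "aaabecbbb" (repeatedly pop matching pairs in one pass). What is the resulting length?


Input: aaabecbbb
Stack-based adjacent duplicate removal:
  Read 'a': push. Stack: a
  Read 'a': matches stack top 'a' => pop. Stack: (empty)
  Read 'a': push. Stack: a
  Read 'b': push. Stack: ab
  Read 'e': push. Stack: abe
  Read 'c': push. Stack: abec
  Read 'b': push. Stack: abecb
  Read 'b': matches stack top 'b' => pop. Stack: abec
  Read 'b': push. Stack: abecb
Final stack: "abecb" (length 5)

5


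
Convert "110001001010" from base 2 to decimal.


Input: "110001001010" in base 2
Positional expansion:
  Digit '1' (value 1) x 2^11 = 2048
  Digit '1' (value 1) x 2^10 = 1024
  Digit '0' (value 0) x 2^9 = 0
  Digit '0' (value 0) x 2^8 = 0
  Digit '0' (value 0) x 2^7 = 0
  Digit '1' (value 1) x 2^6 = 64
  Digit '0' (value 0) x 2^5 = 0
  Digit '0' (value 0) x 2^4 = 0
  Digit '1' (value 1) x 2^3 = 8
  Digit '0' (value 0) x 2^2 = 0
  Digit '1' (value 1) x 2^1 = 2
  Digit '0' (value 0) x 2^0 = 0
Sum = 3146

3146


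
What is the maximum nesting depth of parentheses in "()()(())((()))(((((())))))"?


Input: "()()(())((()))(((((())))))"
Tracking depth:
  Position 0 '(': depth becomes 1
  Position 1 ')': depth becomes 0
  Position 2 '(': depth becomes 1
  Position 3 ')': depth becomes 0
  Position 4 '(': depth becomes 1
  Position 5 '(': depth becomes 2
  Position 6 ')': depth becomes 1
  Position 7 ')': depth becomes 0
  Position 8 '(': depth becomes 1
  Position 9 '(': depth becomes 2
  Position 10 '(': depth becomes 3
  Position 11 ')': depth becomes 2
  Position 12 ')': depth becomes 1
  Position 13 ')': depth becomes 0
  Position 14 '(': depth becomes 1
  Position 15 '(': depth becomes 2
  Position 16 '(': depth becomes 3
  Position 17 '(': depth becomes 4
  Position 18 '(': depth becomes 5
  Position 19 '(': depth becomes 6
  Position 20 ')': depth becomes 5
  Position 21 ')': depth becomes 4
  Position 22 ')': depth becomes 3
  Position 23 ')': depth becomes 2
  Position 24 ')': depth becomes 1
  Position 25 ')': depth becomes 0
Maximum depth reached: 6

6


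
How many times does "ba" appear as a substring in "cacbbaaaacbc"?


Searching for "ba" in "cacbbaaaacbc"
Scanning each position:
  Position 0: "ca" => no
  Position 1: "ac" => no
  Position 2: "cb" => no
  Position 3: "bb" => no
  Position 4: "ba" => MATCH
  Position 5: "aa" => no
  Position 6: "aa" => no
  Position 7: "aa" => no
  Position 8: "ac" => no
  Position 9: "cb" => no
  Position 10: "bc" => no
Total occurrences: 1

1


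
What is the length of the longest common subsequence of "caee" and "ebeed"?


LCS of "caee" and "ebeed"
DP table:
           e    b    e    e    d
      0    0    0    0    0    0
  c   0    0    0    0    0    0
  a   0    0    0    0    0    0
  e   0    1    1    1    1    1
  e   0    1    1    2    2    2
LCS length = dp[4][5] = 2

2


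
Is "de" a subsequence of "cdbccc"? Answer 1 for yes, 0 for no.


Check if "de" is a subsequence of "cdbccc"
Greedy scan:
  Position 0 ('c'): no match needed
  Position 1 ('d'): matches sub[0] = 'd'
  Position 2 ('b'): no match needed
  Position 3 ('c'): no match needed
  Position 4 ('c'): no match needed
  Position 5 ('c'): no match needed
Only matched 1/2 characters => not a subsequence

0


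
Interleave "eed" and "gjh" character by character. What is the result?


Interleaving "eed" and "gjh":
  Position 0: 'e' from first, 'g' from second => "eg"
  Position 1: 'e' from first, 'j' from second => "ej"
  Position 2: 'd' from first, 'h' from second => "dh"
Result: egejdh

egejdh


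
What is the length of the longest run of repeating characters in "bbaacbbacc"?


Input: "bbaacbbacc"
Scanning for longest run:
  Position 1 ('b'): continues run of 'b', length=2
  Position 2 ('a'): new char, reset run to 1
  Position 3 ('a'): continues run of 'a', length=2
  Position 4 ('c'): new char, reset run to 1
  Position 5 ('b'): new char, reset run to 1
  Position 6 ('b'): continues run of 'b', length=2
  Position 7 ('a'): new char, reset run to 1
  Position 8 ('c'): new char, reset run to 1
  Position 9 ('c'): continues run of 'c', length=2
Longest run: 'b' with length 2

2


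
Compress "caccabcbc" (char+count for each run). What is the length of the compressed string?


Input: caccabcbc
Runs:
  'c' x 1 => "c1"
  'a' x 1 => "a1"
  'c' x 2 => "c2"
  'a' x 1 => "a1"
  'b' x 1 => "b1"
  'c' x 1 => "c1"
  'b' x 1 => "b1"
  'c' x 1 => "c1"
Compressed: "c1a1c2a1b1c1b1c1"
Compressed length: 16

16


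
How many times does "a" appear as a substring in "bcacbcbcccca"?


Searching for "a" in "bcacbcbcccca"
Scanning each position:
  Position 0: "b" => no
  Position 1: "c" => no
  Position 2: "a" => MATCH
  Position 3: "c" => no
  Position 4: "b" => no
  Position 5: "c" => no
  Position 6: "b" => no
  Position 7: "c" => no
  Position 8: "c" => no
  Position 9: "c" => no
  Position 10: "c" => no
  Position 11: "a" => MATCH
Total occurrences: 2

2


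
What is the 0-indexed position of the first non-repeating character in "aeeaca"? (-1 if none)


Input: aeeaca
Character frequencies:
  'a': 3
  'c': 1
  'e': 2
Scanning left to right for freq == 1:
  Position 0 ('a'): freq=3, skip
  Position 1 ('e'): freq=2, skip
  Position 2 ('e'): freq=2, skip
  Position 3 ('a'): freq=3, skip
  Position 4 ('c'): unique! => answer = 4

4


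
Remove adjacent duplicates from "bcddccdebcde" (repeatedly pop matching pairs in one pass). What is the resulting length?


Input: bcddccdebcde
Stack-based adjacent duplicate removal:
  Read 'b': push. Stack: b
  Read 'c': push. Stack: bc
  Read 'd': push. Stack: bcd
  Read 'd': matches stack top 'd' => pop. Stack: bc
  Read 'c': matches stack top 'c' => pop. Stack: b
  Read 'c': push. Stack: bc
  Read 'd': push. Stack: bcd
  Read 'e': push. Stack: bcde
  Read 'b': push. Stack: bcdeb
  Read 'c': push. Stack: bcdebc
  Read 'd': push. Stack: bcdebcd
  Read 'e': push. Stack: bcdebcde
Final stack: "bcdebcde" (length 8)

8


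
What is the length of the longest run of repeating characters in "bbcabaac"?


Input: "bbcabaac"
Scanning for longest run:
  Position 1 ('b'): continues run of 'b', length=2
  Position 2 ('c'): new char, reset run to 1
  Position 3 ('a'): new char, reset run to 1
  Position 4 ('b'): new char, reset run to 1
  Position 5 ('a'): new char, reset run to 1
  Position 6 ('a'): continues run of 'a', length=2
  Position 7 ('c'): new char, reset run to 1
Longest run: 'b' with length 2

2


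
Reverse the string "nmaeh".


Input: nmaeh
Reading characters right to left:
  Position 4: 'h'
  Position 3: 'e'
  Position 2: 'a'
  Position 1: 'm'
  Position 0: 'n'
Reversed: heamn

heamn


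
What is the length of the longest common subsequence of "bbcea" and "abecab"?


LCS of "bbcea" and "abecab"
DP table:
           a    b    e    c    a    b
      0    0    0    0    0    0    0
  b   0    0    1    1    1    1    1
  b   0    0    1    1    1    1    2
  c   0    0    1    1    2    2    2
  e   0    0    1    2    2    2    2
  a   0    1    1    2    2    3    3
LCS length = dp[5][6] = 3

3


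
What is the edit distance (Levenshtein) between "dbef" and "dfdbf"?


Computing edit distance: "dbef" -> "dfdbf"
DP table:
           d    f    d    b    f
      0    1    2    3    4    5
  d   1    0    1    2    3    4
  b   2    1    1    2    2    3
  e   3    2    2    2    3    3
  f   4    3    2    3    3    3
Edit distance = dp[4][5] = 3

3


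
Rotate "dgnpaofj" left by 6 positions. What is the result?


Input: "dgnpaofj", rotate left by 6
First 6 characters: "dgnpao"
Remaining characters: "fj"
Concatenate remaining + first: "fj" + "dgnpao" = "fjdgnpao"

fjdgnpao


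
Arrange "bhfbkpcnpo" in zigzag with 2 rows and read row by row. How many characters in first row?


Zigzag "bhfbkpcnpo" into 2 rows:
Placing characters:
  'b' => row 0
  'h' => row 1
  'f' => row 0
  'b' => row 1
  'k' => row 0
  'p' => row 1
  'c' => row 0
  'n' => row 1
  'p' => row 0
  'o' => row 1
Rows:
  Row 0: "bfkcp"
  Row 1: "hbpno"
First row length: 5

5


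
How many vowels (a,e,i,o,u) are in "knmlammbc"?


Input: knmlammbc
Checking each character:
  'k' at position 0: consonant
  'n' at position 1: consonant
  'm' at position 2: consonant
  'l' at position 3: consonant
  'a' at position 4: vowel (running total: 1)
  'm' at position 5: consonant
  'm' at position 6: consonant
  'b' at position 7: consonant
  'c' at position 8: consonant
Total vowels: 1

1


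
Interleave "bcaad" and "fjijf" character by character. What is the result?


Interleaving "bcaad" and "fjijf":
  Position 0: 'b' from first, 'f' from second => "bf"
  Position 1: 'c' from first, 'j' from second => "cj"
  Position 2: 'a' from first, 'i' from second => "ai"
  Position 3: 'a' from first, 'j' from second => "aj"
  Position 4: 'd' from first, 'f' from second => "df"
Result: bfcjaiajdf

bfcjaiajdf


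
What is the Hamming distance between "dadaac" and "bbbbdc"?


Comparing "dadaac" and "bbbbdc" position by position:
  Position 0: 'd' vs 'b' => differ
  Position 1: 'a' vs 'b' => differ
  Position 2: 'd' vs 'b' => differ
  Position 3: 'a' vs 'b' => differ
  Position 4: 'a' vs 'd' => differ
  Position 5: 'c' vs 'c' => same
Total differences (Hamming distance): 5

5


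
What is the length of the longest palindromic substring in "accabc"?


Input: "accabc"
Checking substrings for palindromes:
  [0:4] "acca" (len 4) => palindrome
  [1:3] "cc" (len 2) => palindrome
Longest palindromic substring: "acca" with length 4

4


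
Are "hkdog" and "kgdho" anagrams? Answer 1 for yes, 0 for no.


Strings: "hkdog", "kgdho"
Sorted first:  dghko
Sorted second: dghko
Sorted forms match => anagrams

1


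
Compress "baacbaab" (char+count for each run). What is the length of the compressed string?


Input: baacbaab
Runs:
  'b' x 1 => "b1"
  'a' x 2 => "a2"
  'c' x 1 => "c1"
  'b' x 1 => "b1"
  'a' x 2 => "a2"
  'b' x 1 => "b1"
Compressed: "b1a2c1b1a2b1"
Compressed length: 12

12


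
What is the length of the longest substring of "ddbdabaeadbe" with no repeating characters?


Input: "ddbdabaeadbe"
Sliding window (track last position of each char):
  Position 0 ('d'): window [0,0] length 1 -- new best
  Position 1 ('d'): repeat (last at 0), move window start to 1
  Position 1 ('d'): window [1,1] length 1
  Position 2 ('b'): window [1,2] length 2 -- new best
  Position 3 ('d'): repeat (last at 1), move window start to 2
  Position 3 ('d'): window [2,3] length 2
  Position 4 ('a'): window [2,4] length 3 -- new best
  Position 5 ('b'): repeat (last at 2), move window start to 3
  Position 5 ('b'): window [3,5] length 3
  Position 6 ('a'): repeat (last at 4), move window start to 5
  Position 6 ('a'): window [5,6] length 2
  Position 7 ('e'): window [5,7] length 3
  Position 8 ('a'): repeat (last at 6), move window start to 7
  Position 8 ('a'): window [7,8] length 2
  Position 9 ('d'): window [7,9] length 3
  Position 10 ('b'): window [7,10] length 4 -- new best
  Position 11 ('e'): repeat (last at 7), move window start to 8
  Position 11 ('e'): window [8,11] length 4
Longest substring with no repeats: "eadb" with length 4

4


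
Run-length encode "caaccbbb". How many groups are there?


Input: caaccbbb
Scanning for consecutive runs:
  Group 1: 'c' x 1 (positions 0-0)
  Group 2: 'a' x 2 (positions 1-2)
  Group 3: 'c' x 2 (positions 3-4)
  Group 4: 'b' x 3 (positions 5-7)
Total groups: 4

4


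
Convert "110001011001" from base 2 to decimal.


Input: "110001011001" in base 2
Positional expansion:
  Digit '1' (value 1) x 2^11 = 2048
  Digit '1' (value 1) x 2^10 = 1024
  Digit '0' (value 0) x 2^9 = 0
  Digit '0' (value 0) x 2^8 = 0
  Digit '0' (value 0) x 2^7 = 0
  Digit '1' (value 1) x 2^6 = 64
  Digit '0' (value 0) x 2^5 = 0
  Digit '1' (value 1) x 2^4 = 16
  Digit '1' (value 1) x 2^3 = 8
  Digit '0' (value 0) x 2^2 = 0
  Digit '0' (value 0) x 2^1 = 0
  Digit '1' (value 1) x 2^0 = 1
Sum = 3161

3161


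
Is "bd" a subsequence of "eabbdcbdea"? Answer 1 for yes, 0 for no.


Check if "bd" is a subsequence of "eabbdcbdea"
Greedy scan:
  Position 0 ('e'): no match needed
  Position 1 ('a'): no match needed
  Position 2 ('b'): matches sub[0] = 'b'
  Position 3 ('b'): no match needed
  Position 4 ('d'): matches sub[1] = 'd'
  Position 5 ('c'): no match needed
  Position 6 ('b'): no match needed
  Position 7 ('d'): no match needed
  Position 8 ('e'): no match needed
  Position 9 ('a'): no match needed
All 2 characters matched => is a subsequence

1


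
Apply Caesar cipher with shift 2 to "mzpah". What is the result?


Caesar cipher: shift "mzpah" by 2
  'm' (pos 12) + 2 = pos 14 = 'o'
  'z' (pos 25) + 2 = pos 1 = 'b'
  'p' (pos 15) + 2 = pos 17 = 'r'
  'a' (pos 0) + 2 = pos 2 = 'c'
  'h' (pos 7) + 2 = pos 9 = 'j'
Result: obrcj

obrcj


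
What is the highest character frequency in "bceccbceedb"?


Input: bceccbceedb
Character counts:
  'b': 3
  'c': 4
  'd': 1
  'e': 3
Maximum frequency: 4

4


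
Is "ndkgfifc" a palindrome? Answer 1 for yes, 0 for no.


Input: ndkgfifc
Reversed: cfifgkdn
  Compare pos 0 ('n') with pos 7 ('c'): MISMATCH
  Compare pos 1 ('d') with pos 6 ('f'): MISMATCH
  Compare pos 2 ('k') with pos 5 ('i'): MISMATCH
  Compare pos 3 ('g') with pos 4 ('f'): MISMATCH
Result: not a palindrome

0


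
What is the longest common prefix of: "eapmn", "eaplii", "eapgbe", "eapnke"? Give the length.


Words: eapmn, eaplii, eapgbe, eapnke
  Position 0: all 'e' => match
  Position 1: all 'a' => match
  Position 2: all 'p' => match
  Position 3: ('m', 'l', 'g', 'n') => mismatch, stop
LCP = "eap" (length 3)

3


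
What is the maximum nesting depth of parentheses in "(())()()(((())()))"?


Input: "(())()()(((())()))"
Tracking depth:
  Position 0 '(': depth becomes 1
  Position 1 '(': depth becomes 2
  Position 2 ')': depth becomes 1
  Position 3 ')': depth becomes 0
  Position 4 '(': depth becomes 1
  Position 5 ')': depth becomes 0
  Position 6 '(': depth becomes 1
  Position 7 ')': depth becomes 0
  Position 8 '(': depth becomes 1
  Position 9 '(': depth becomes 2
  Position 10 '(': depth becomes 3
  Position 11 '(': depth becomes 4
  Position 12 ')': depth becomes 3
  Position 13 ')': depth becomes 2
  Position 14 '(': depth becomes 3
  Position 15 ')': depth becomes 2
  Position 16 ')': depth becomes 1
  Position 17 ')': depth becomes 0
Maximum depth reached: 4

4


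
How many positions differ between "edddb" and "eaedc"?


Comparing "edddb" and "eaedc" position by position:
  Position 0: 'e' vs 'e' => same
  Position 1: 'd' vs 'a' => DIFFER
  Position 2: 'd' vs 'e' => DIFFER
  Position 3: 'd' vs 'd' => same
  Position 4: 'b' vs 'c' => DIFFER
Positions that differ: 3

3


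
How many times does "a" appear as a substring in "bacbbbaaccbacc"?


Searching for "a" in "bacbbbaaccbacc"
Scanning each position:
  Position 0: "b" => no
  Position 1: "a" => MATCH
  Position 2: "c" => no
  Position 3: "b" => no
  Position 4: "b" => no
  Position 5: "b" => no
  Position 6: "a" => MATCH
  Position 7: "a" => MATCH
  Position 8: "c" => no
  Position 9: "c" => no
  Position 10: "b" => no
  Position 11: "a" => MATCH
  Position 12: "c" => no
  Position 13: "c" => no
Total occurrences: 4

4


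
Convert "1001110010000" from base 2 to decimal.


Input: "1001110010000" in base 2
Positional expansion:
  Digit '1' (value 1) x 2^12 = 4096
  Digit '0' (value 0) x 2^11 = 0
  Digit '0' (value 0) x 2^10 = 0
  Digit '1' (value 1) x 2^9 = 512
  Digit '1' (value 1) x 2^8 = 256
  Digit '1' (value 1) x 2^7 = 128
  Digit '0' (value 0) x 2^6 = 0
  Digit '0' (value 0) x 2^5 = 0
  Digit '1' (value 1) x 2^4 = 16
  Digit '0' (value 0) x 2^3 = 0
  Digit '0' (value 0) x 2^2 = 0
  Digit '0' (value 0) x 2^1 = 0
  Digit '0' (value 0) x 2^0 = 0
Sum = 5008

5008


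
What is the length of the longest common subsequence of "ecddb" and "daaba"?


LCS of "ecddb" and "daaba"
DP table:
           d    a    a    b    a
      0    0    0    0    0    0
  e   0    0    0    0    0    0
  c   0    0    0    0    0    0
  d   0    1    1    1    1    1
  d   0    1    1    1    1    1
  b   0    1    1    1    2    2
LCS length = dp[5][5] = 2

2


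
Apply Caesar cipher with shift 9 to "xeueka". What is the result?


Caesar cipher: shift "xeueka" by 9
  'x' (pos 23) + 9 = pos 6 = 'g'
  'e' (pos 4) + 9 = pos 13 = 'n'
  'u' (pos 20) + 9 = pos 3 = 'd'
  'e' (pos 4) + 9 = pos 13 = 'n'
  'k' (pos 10) + 9 = pos 19 = 't'
  'a' (pos 0) + 9 = pos 9 = 'j'
Result: gndntj

gndntj


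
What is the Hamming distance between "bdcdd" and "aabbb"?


Comparing "bdcdd" and "aabbb" position by position:
  Position 0: 'b' vs 'a' => differ
  Position 1: 'd' vs 'a' => differ
  Position 2: 'c' vs 'b' => differ
  Position 3: 'd' vs 'b' => differ
  Position 4: 'd' vs 'b' => differ
Total differences (Hamming distance): 5

5


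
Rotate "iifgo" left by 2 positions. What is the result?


Input: "iifgo", rotate left by 2
First 2 characters: "ii"
Remaining characters: "fgo"
Concatenate remaining + first: "fgo" + "ii" = "fgoii"

fgoii


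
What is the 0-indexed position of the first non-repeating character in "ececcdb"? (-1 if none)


Input: ececcdb
Character frequencies:
  'b': 1
  'c': 3
  'd': 1
  'e': 2
Scanning left to right for freq == 1:
  Position 0 ('e'): freq=2, skip
  Position 1 ('c'): freq=3, skip
  Position 2 ('e'): freq=2, skip
  Position 3 ('c'): freq=3, skip
  Position 4 ('c'): freq=3, skip
  Position 5 ('d'): unique! => answer = 5

5


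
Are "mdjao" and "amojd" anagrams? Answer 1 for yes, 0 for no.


Strings: "mdjao", "amojd"
Sorted first:  adjmo
Sorted second: adjmo
Sorted forms match => anagrams

1


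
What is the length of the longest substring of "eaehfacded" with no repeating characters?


Input: "eaehfacded"
Sliding window (track last position of each char):
  Position 0 ('e'): window [0,0] length 1 -- new best
  Position 1 ('a'): window [0,1] length 2 -- new best
  Position 2 ('e'): repeat (last at 0), move window start to 1
  Position 2 ('e'): window [1,2] length 2
  Position 3 ('h'): window [1,3] length 3 -- new best
  Position 4 ('f'): window [1,4] length 4 -- new best
  Position 5 ('a'): repeat (last at 1), move window start to 2
  Position 5 ('a'): window [2,5] length 4
  Position 6 ('c'): window [2,6] length 5 -- new best
  Position 7 ('d'): window [2,7] length 6 -- new best
  Position 8 ('e'): repeat (last at 2), move window start to 3
  Position 8 ('e'): window [3,8] length 6
  Position 9 ('d'): repeat (last at 7), move window start to 8
  Position 9 ('d'): window [8,9] length 2
Longest substring with no repeats: "ehfacd" with length 6

6


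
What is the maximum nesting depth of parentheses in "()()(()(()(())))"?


Input: "()()(()(()(())))"
Tracking depth:
  Position 0 '(': depth becomes 1
  Position 1 ')': depth becomes 0
  Position 2 '(': depth becomes 1
  Position 3 ')': depth becomes 0
  Position 4 '(': depth becomes 1
  Position 5 '(': depth becomes 2
  Position 6 ')': depth becomes 1
  Position 7 '(': depth becomes 2
  Position 8 '(': depth becomes 3
  Position 9 ')': depth becomes 2
  Position 10 '(': depth becomes 3
  Position 11 '(': depth becomes 4
  Position 12 ')': depth becomes 3
  Position 13 ')': depth becomes 2
  Position 14 ')': depth becomes 1
  Position 15 ')': depth becomes 0
Maximum depth reached: 4

4


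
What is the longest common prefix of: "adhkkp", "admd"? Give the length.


Words: adhkkp, admd
  Position 0: all 'a' => match
  Position 1: all 'd' => match
  Position 2: ('h', 'm') => mismatch, stop
LCP = "ad" (length 2)

2


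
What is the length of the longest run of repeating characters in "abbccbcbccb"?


Input: "abbccbcbccb"
Scanning for longest run:
  Position 1 ('b'): new char, reset run to 1
  Position 2 ('b'): continues run of 'b', length=2
  Position 3 ('c'): new char, reset run to 1
  Position 4 ('c'): continues run of 'c', length=2
  Position 5 ('b'): new char, reset run to 1
  Position 6 ('c'): new char, reset run to 1
  Position 7 ('b'): new char, reset run to 1
  Position 8 ('c'): new char, reset run to 1
  Position 9 ('c'): continues run of 'c', length=2
  Position 10 ('b'): new char, reset run to 1
Longest run: 'b' with length 2

2


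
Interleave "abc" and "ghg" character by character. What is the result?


Interleaving "abc" and "ghg":
  Position 0: 'a' from first, 'g' from second => "ag"
  Position 1: 'b' from first, 'h' from second => "bh"
  Position 2: 'c' from first, 'g' from second => "cg"
Result: agbhcg

agbhcg


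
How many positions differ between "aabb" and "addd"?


Comparing "aabb" and "addd" position by position:
  Position 0: 'a' vs 'a' => same
  Position 1: 'a' vs 'd' => DIFFER
  Position 2: 'b' vs 'd' => DIFFER
  Position 3: 'b' vs 'd' => DIFFER
Positions that differ: 3

3


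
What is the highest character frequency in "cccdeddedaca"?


Input: cccdeddedaca
Character counts:
  'a': 2
  'c': 4
  'd': 4
  'e': 2
Maximum frequency: 4

4


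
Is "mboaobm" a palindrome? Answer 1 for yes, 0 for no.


Input: mboaobm
Reversed: mboaobm
  Compare pos 0 ('m') with pos 6 ('m'): match
  Compare pos 1 ('b') with pos 5 ('b'): match
  Compare pos 2 ('o') with pos 4 ('o'): match
Result: palindrome

1


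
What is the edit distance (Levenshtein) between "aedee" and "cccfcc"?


Computing edit distance: "aedee" -> "cccfcc"
DP table:
           c    c    c    f    c    c
      0    1    2    3    4    5    6
  a   1    1    2    3    4    5    6
  e   2    2    2    3    4    5    6
  d   3    3    3    3    4    5    6
  e   4    4    4    4    4    5    6
  e   5    5    5    5    5    5    6
Edit distance = dp[5][6] = 6

6


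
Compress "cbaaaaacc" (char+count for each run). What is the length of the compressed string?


Input: cbaaaaacc
Runs:
  'c' x 1 => "c1"
  'b' x 1 => "b1"
  'a' x 5 => "a5"
  'c' x 2 => "c2"
Compressed: "c1b1a5c2"
Compressed length: 8

8


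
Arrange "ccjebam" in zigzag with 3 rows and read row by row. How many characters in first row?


Zigzag "ccjebam" into 3 rows:
Placing characters:
  'c' => row 0
  'c' => row 1
  'j' => row 2
  'e' => row 1
  'b' => row 0
  'a' => row 1
  'm' => row 2
Rows:
  Row 0: "cb"
  Row 1: "cea"
  Row 2: "jm"
First row length: 2

2


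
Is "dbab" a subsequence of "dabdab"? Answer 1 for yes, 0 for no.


Check if "dbab" is a subsequence of "dabdab"
Greedy scan:
  Position 0 ('d'): matches sub[0] = 'd'
  Position 1 ('a'): no match needed
  Position 2 ('b'): matches sub[1] = 'b'
  Position 3 ('d'): no match needed
  Position 4 ('a'): matches sub[2] = 'a'
  Position 5 ('b'): matches sub[3] = 'b'
All 4 characters matched => is a subsequence

1


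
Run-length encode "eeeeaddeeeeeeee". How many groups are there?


Input: eeeeaddeeeeeeee
Scanning for consecutive runs:
  Group 1: 'e' x 4 (positions 0-3)
  Group 2: 'a' x 1 (positions 4-4)
  Group 3: 'd' x 2 (positions 5-6)
  Group 4: 'e' x 8 (positions 7-14)
Total groups: 4

4


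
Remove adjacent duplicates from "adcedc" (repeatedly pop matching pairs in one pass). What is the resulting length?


Input: adcedc
Stack-based adjacent duplicate removal:
  Read 'a': push. Stack: a
  Read 'd': push. Stack: ad
  Read 'c': push. Stack: adc
  Read 'e': push. Stack: adce
  Read 'd': push. Stack: adced
  Read 'c': push. Stack: adcedc
Final stack: "adcedc" (length 6)

6


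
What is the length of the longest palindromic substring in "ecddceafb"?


Input: "ecddceafb"
Checking substrings for palindromes:
  [0:6] "ecddce" (len 6) => palindrome
  [1:5] "cddc" (len 4) => palindrome
  [2:4] "dd" (len 2) => palindrome
Longest palindromic substring: "ecddce" with length 6

6


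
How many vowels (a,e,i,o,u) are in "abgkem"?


Input: abgkem
Checking each character:
  'a' at position 0: vowel (running total: 1)
  'b' at position 1: consonant
  'g' at position 2: consonant
  'k' at position 3: consonant
  'e' at position 4: vowel (running total: 2)
  'm' at position 5: consonant
Total vowels: 2

2


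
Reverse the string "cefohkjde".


Input: cefohkjde
Reading characters right to left:
  Position 8: 'e'
  Position 7: 'd'
  Position 6: 'j'
  Position 5: 'k'
  Position 4: 'h'
  Position 3: 'o'
  Position 2: 'f'
  Position 1: 'e'
  Position 0: 'c'
Reversed: edjkhofec

edjkhofec


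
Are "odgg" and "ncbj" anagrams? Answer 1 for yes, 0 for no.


Strings: "odgg", "ncbj"
Sorted first:  dggo
Sorted second: bcjn
Differ at position 0: 'd' vs 'b' => not anagrams

0


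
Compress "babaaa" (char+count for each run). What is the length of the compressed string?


Input: babaaa
Runs:
  'b' x 1 => "b1"
  'a' x 1 => "a1"
  'b' x 1 => "b1"
  'a' x 3 => "a3"
Compressed: "b1a1b1a3"
Compressed length: 8

8


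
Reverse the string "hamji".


Input: hamji
Reading characters right to left:
  Position 4: 'i'
  Position 3: 'j'
  Position 2: 'm'
  Position 1: 'a'
  Position 0: 'h'
Reversed: ijmah

ijmah


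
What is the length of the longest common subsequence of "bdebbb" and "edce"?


LCS of "bdebbb" and "edce"
DP table:
           e    d    c    e
      0    0    0    0    0
  b   0    0    0    0    0
  d   0    0    1    1    1
  e   0    1    1    1    2
  b   0    1    1    1    2
  b   0    1    1    1    2
  b   0    1    1    1    2
LCS length = dp[6][4] = 2

2


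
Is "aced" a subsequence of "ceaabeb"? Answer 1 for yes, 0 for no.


Check if "aced" is a subsequence of "ceaabeb"
Greedy scan:
  Position 0 ('c'): no match needed
  Position 1 ('e'): no match needed
  Position 2 ('a'): matches sub[0] = 'a'
  Position 3 ('a'): no match needed
  Position 4 ('b'): no match needed
  Position 5 ('e'): no match needed
  Position 6 ('b'): no match needed
Only matched 1/4 characters => not a subsequence

0


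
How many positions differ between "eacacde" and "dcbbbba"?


Comparing "eacacde" and "dcbbbba" position by position:
  Position 0: 'e' vs 'd' => DIFFER
  Position 1: 'a' vs 'c' => DIFFER
  Position 2: 'c' vs 'b' => DIFFER
  Position 3: 'a' vs 'b' => DIFFER
  Position 4: 'c' vs 'b' => DIFFER
  Position 5: 'd' vs 'b' => DIFFER
  Position 6: 'e' vs 'a' => DIFFER
Positions that differ: 7

7


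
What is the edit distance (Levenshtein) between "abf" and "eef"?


Computing edit distance: "abf" -> "eef"
DP table:
           e    e    f
      0    1    2    3
  a   1    1    2    3
  b   2    2    2    3
  f   3    3    3    2
Edit distance = dp[3][3] = 2

2


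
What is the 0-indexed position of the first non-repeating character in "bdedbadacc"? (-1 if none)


Input: bdedbadacc
Character frequencies:
  'a': 2
  'b': 2
  'c': 2
  'd': 3
  'e': 1
Scanning left to right for freq == 1:
  Position 0 ('b'): freq=2, skip
  Position 1 ('d'): freq=3, skip
  Position 2 ('e'): unique! => answer = 2

2


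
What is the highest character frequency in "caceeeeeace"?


Input: caceeeeeace
Character counts:
  'a': 2
  'c': 3
  'e': 6
Maximum frequency: 6

6


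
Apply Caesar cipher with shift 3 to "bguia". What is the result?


Caesar cipher: shift "bguia" by 3
  'b' (pos 1) + 3 = pos 4 = 'e'
  'g' (pos 6) + 3 = pos 9 = 'j'
  'u' (pos 20) + 3 = pos 23 = 'x'
  'i' (pos 8) + 3 = pos 11 = 'l'
  'a' (pos 0) + 3 = pos 3 = 'd'
Result: ejxld

ejxld


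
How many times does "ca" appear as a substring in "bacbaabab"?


Searching for "ca" in "bacbaabab"
Scanning each position:
  Position 0: "ba" => no
  Position 1: "ac" => no
  Position 2: "cb" => no
  Position 3: "ba" => no
  Position 4: "aa" => no
  Position 5: "ab" => no
  Position 6: "ba" => no
  Position 7: "ab" => no
Total occurrences: 0

0


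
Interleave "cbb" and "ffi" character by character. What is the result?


Interleaving "cbb" and "ffi":
  Position 0: 'c' from first, 'f' from second => "cf"
  Position 1: 'b' from first, 'f' from second => "bf"
  Position 2: 'b' from first, 'i' from second => "bi"
Result: cfbfbi

cfbfbi


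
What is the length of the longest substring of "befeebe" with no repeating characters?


Input: "befeebe"
Sliding window (track last position of each char):
  Position 0 ('b'): window [0,0] length 1 -- new best
  Position 1 ('e'): window [0,1] length 2 -- new best
  Position 2 ('f'): window [0,2] length 3 -- new best
  Position 3 ('e'): repeat (last at 1), move window start to 2
  Position 3 ('e'): window [2,3] length 2
  Position 4 ('e'): repeat (last at 3), move window start to 4
  Position 4 ('e'): window [4,4] length 1
  Position 5 ('b'): window [4,5] length 2
  Position 6 ('e'): repeat (last at 4), move window start to 5
  Position 6 ('e'): window [5,6] length 2
Longest substring with no repeats: "bef" with length 3

3


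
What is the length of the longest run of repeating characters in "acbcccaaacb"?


Input: "acbcccaaacb"
Scanning for longest run:
  Position 1 ('c'): new char, reset run to 1
  Position 2 ('b'): new char, reset run to 1
  Position 3 ('c'): new char, reset run to 1
  Position 4 ('c'): continues run of 'c', length=2
  Position 5 ('c'): continues run of 'c', length=3
  Position 6 ('a'): new char, reset run to 1
  Position 7 ('a'): continues run of 'a', length=2
  Position 8 ('a'): continues run of 'a', length=3
  Position 9 ('c'): new char, reset run to 1
  Position 10 ('b'): new char, reset run to 1
Longest run: 'c' with length 3

3


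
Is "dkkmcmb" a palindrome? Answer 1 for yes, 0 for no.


Input: dkkmcmb
Reversed: bmcmkkd
  Compare pos 0 ('d') with pos 6 ('b'): MISMATCH
  Compare pos 1 ('k') with pos 5 ('m'): MISMATCH
  Compare pos 2 ('k') with pos 4 ('c'): MISMATCH
Result: not a palindrome

0


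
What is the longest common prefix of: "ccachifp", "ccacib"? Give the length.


Words: ccachifp, ccacib
  Position 0: all 'c' => match
  Position 1: all 'c' => match
  Position 2: all 'a' => match
  Position 3: all 'c' => match
  Position 4: ('h', 'i') => mismatch, stop
LCP = "ccac" (length 4)

4


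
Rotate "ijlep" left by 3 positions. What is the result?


Input: "ijlep", rotate left by 3
First 3 characters: "ijl"
Remaining characters: "ep"
Concatenate remaining + first: "ep" + "ijl" = "epijl"

epijl


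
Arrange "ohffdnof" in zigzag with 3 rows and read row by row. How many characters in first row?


Zigzag "ohffdnof" into 3 rows:
Placing characters:
  'o' => row 0
  'h' => row 1
  'f' => row 2
  'f' => row 1
  'd' => row 0
  'n' => row 1
  'o' => row 2
  'f' => row 1
Rows:
  Row 0: "od"
  Row 1: "hfnf"
  Row 2: "fo"
First row length: 2

2


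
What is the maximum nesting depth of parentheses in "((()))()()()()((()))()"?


Input: "((()))()()()()((()))()"
Tracking depth:
  Position 0 '(': depth becomes 1
  Position 1 '(': depth becomes 2
  Position 2 '(': depth becomes 3
  Position 3 ')': depth becomes 2
  Position 4 ')': depth becomes 1
  Position 5 ')': depth becomes 0
  Position 6 '(': depth becomes 1
  Position 7 ')': depth becomes 0
  Position 8 '(': depth becomes 1
  Position 9 ')': depth becomes 0
  Position 10 '(': depth becomes 1
  Position 11 ')': depth becomes 0
  Position 12 '(': depth becomes 1
  Position 13 ')': depth becomes 0
  Position 14 '(': depth becomes 1
  Position 15 '(': depth becomes 2
  Position 16 '(': depth becomes 3
  Position 17 ')': depth becomes 2
  Position 18 ')': depth becomes 1
  Position 19 ')': depth becomes 0
  Position 20 '(': depth becomes 1
  Position 21 ')': depth becomes 0
Maximum depth reached: 3

3


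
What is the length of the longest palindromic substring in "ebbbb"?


Input: "ebbbb"
Checking substrings for palindromes:
  [1:5] "bbbb" (len 4) => palindrome
  [1:4] "bbb" (len 3) => palindrome
  [2:5] "bbb" (len 3) => palindrome
  [1:3] "bb" (len 2) => palindrome
  [2:4] "bb" (len 2) => palindrome
  [3:5] "bb" (len 2) => palindrome
Longest palindromic substring: "bbbb" with length 4

4


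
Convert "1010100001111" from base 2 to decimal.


Input: "1010100001111" in base 2
Positional expansion:
  Digit '1' (value 1) x 2^12 = 4096
  Digit '0' (value 0) x 2^11 = 0
  Digit '1' (value 1) x 2^10 = 1024
  Digit '0' (value 0) x 2^9 = 0
  Digit '1' (value 1) x 2^8 = 256
  Digit '0' (value 0) x 2^7 = 0
  Digit '0' (value 0) x 2^6 = 0
  Digit '0' (value 0) x 2^5 = 0
  Digit '0' (value 0) x 2^4 = 0
  Digit '1' (value 1) x 2^3 = 8
  Digit '1' (value 1) x 2^2 = 4
  Digit '1' (value 1) x 2^1 = 2
  Digit '1' (value 1) x 2^0 = 1
Sum = 5391

5391


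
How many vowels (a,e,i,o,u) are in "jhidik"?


Input: jhidik
Checking each character:
  'j' at position 0: consonant
  'h' at position 1: consonant
  'i' at position 2: vowel (running total: 1)
  'd' at position 3: consonant
  'i' at position 4: vowel (running total: 2)
  'k' at position 5: consonant
Total vowels: 2

2


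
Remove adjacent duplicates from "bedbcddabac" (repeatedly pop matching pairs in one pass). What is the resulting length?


Input: bedbcddabac
Stack-based adjacent duplicate removal:
  Read 'b': push. Stack: b
  Read 'e': push. Stack: be
  Read 'd': push. Stack: bed
  Read 'b': push. Stack: bedb
  Read 'c': push. Stack: bedbc
  Read 'd': push. Stack: bedbcd
  Read 'd': matches stack top 'd' => pop. Stack: bedbc
  Read 'a': push. Stack: bedbca
  Read 'b': push. Stack: bedbcab
  Read 'a': push. Stack: bedbcaba
  Read 'c': push. Stack: bedbcabac
Final stack: "bedbcabac" (length 9)

9


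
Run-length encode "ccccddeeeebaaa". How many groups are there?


Input: ccccddeeeebaaa
Scanning for consecutive runs:
  Group 1: 'c' x 4 (positions 0-3)
  Group 2: 'd' x 2 (positions 4-5)
  Group 3: 'e' x 4 (positions 6-9)
  Group 4: 'b' x 1 (positions 10-10)
  Group 5: 'a' x 3 (positions 11-13)
Total groups: 5

5


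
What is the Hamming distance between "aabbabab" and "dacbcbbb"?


Comparing "aabbabab" and "dacbcbbb" position by position:
  Position 0: 'a' vs 'd' => differ
  Position 1: 'a' vs 'a' => same
  Position 2: 'b' vs 'c' => differ
  Position 3: 'b' vs 'b' => same
  Position 4: 'a' vs 'c' => differ
  Position 5: 'b' vs 'b' => same
  Position 6: 'a' vs 'b' => differ
  Position 7: 'b' vs 'b' => same
Total differences (Hamming distance): 4

4


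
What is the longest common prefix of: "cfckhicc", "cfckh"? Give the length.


Words: cfckhicc, cfckh
  Position 0: all 'c' => match
  Position 1: all 'f' => match
  Position 2: all 'c' => match
  Position 3: all 'k' => match
  Position 4: all 'h' => match
LCP = "cfckh" (length 5)

5


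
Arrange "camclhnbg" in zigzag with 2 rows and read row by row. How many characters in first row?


Zigzag "camclhnbg" into 2 rows:
Placing characters:
  'c' => row 0
  'a' => row 1
  'm' => row 0
  'c' => row 1
  'l' => row 0
  'h' => row 1
  'n' => row 0
  'b' => row 1
  'g' => row 0
Rows:
  Row 0: "cmlng"
  Row 1: "achb"
First row length: 5

5


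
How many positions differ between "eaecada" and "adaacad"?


Comparing "eaecada" and "adaacad" position by position:
  Position 0: 'e' vs 'a' => DIFFER
  Position 1: 'a' vs 'd' => DIFFER
  Position 2: 'e' vs 'a' => DIFFER
  Position 3: 'c' vs 'a' => DIFFER
  Position 4: 'a' vs 'c' => DIFFER
  Position 5: 'd' vs 'a' => DIFFER
  Position 6: 'a' vs 'd' => DIFFER
Positions that differ: 7

7


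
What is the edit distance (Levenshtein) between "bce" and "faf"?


Computing edit distance: "bce" -> "faf"
DP table:
           f    a    f
      0    1    2    3
  b   1    1    2    3
  c   2    2    2    3
  e   3    3    3    3
Edit distance = dp[3][3] = 3

3


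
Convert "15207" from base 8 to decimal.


Input: "15207" in base 8
Positional expansion:
  Digit '1' (value 1) x 8^4 = 4096
  Digit '5' (value 5) x 8^3 = 2560
  Digit '2' (value 2) x 8^2 = 128
  Digit '0' (value 0) x 8^1 = 0
  Digit '7' (value 7) x 8^0 = 7
Sum = 6791

6791


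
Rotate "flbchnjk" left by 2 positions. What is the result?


Input: "flbchnjk", rotate left by 2
First 2 characters: "fl"
Remaining characters: "bchnjk"
Concatenate remaining + first: "bchnjk" + "fl" = "bchnjkfl"

bchnjkfl


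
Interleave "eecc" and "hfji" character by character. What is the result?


Interleaving "eecc" and "hfji":
  Position 0: 'e' from first, 'h' from second => "eh"
  Position 1: 'e' from first, 'f' from second => "ef"
  Position 2: 'c' from first, 'j' from second => "cj"
  Position 3: 'c' from first, 'i' from second => "ci"
Result: ehefcjci

ehefcjci


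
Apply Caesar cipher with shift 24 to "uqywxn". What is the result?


Caesar cipher: shift "uqywxn" by 24
  'u' (pos 20) + 24 = pos 18 = 's'
  'q' (pos 16) + 24 = pos 14 = 'o'
  'y' (pos 24) + 24 = pos 22 = 'w'
  'w' (pos 22) + 24 = pos 20 = 'u'
  'x' (pos 23) + 24 = pos 21 = 'v'
  'n' (pos 13) + 24 = pos 11 = 'l'
Result: sowuvl

sowuvl


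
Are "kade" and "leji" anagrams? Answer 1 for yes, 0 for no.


Strings: "kade", "leji"
Sorted first:  adek
Sorted second: eijl
Differ at position 0: 'a' vs 'e' => not anagrams

0


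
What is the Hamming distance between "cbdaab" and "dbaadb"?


Comparing "cbdaab" and "dbaadb" position by position:
  Position 0: 'c' vs 'd' => differ
  Position 1: 'b' vs 'b' => same
  Position 2: 'd' vs 'a' => differ
  Position 3: 'a' vs 'a' => same
  Position 4: 'a' vs 'd' => differ
  Position 5: 'b' vs 'b' => same
Total differences (Hamming distance): 3

3


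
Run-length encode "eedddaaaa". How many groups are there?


Input: eedddaaaa
Scanning for consecutive runs:
  Group 1: 'e' x 2 (positions 0-1)
  Group 2: 'd' x 3 (positions 2-4)
  Group 3: 'a' x 4 (positions 5-8)
Total groups: 3

3


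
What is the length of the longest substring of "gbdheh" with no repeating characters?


Input: "gbdheh"
Sliding window (track last position of each char):
  Position 0 ('g'): window [0,0] length 1 -- new best
  Position 1 ('b'): window [0,1] length 2 -- new best
  Position 2 ('d'): window [0,2] length 3 -- new best
  Position 3 ('h'): window [0,3] length 4 -- new best
  Position 4 ('e'): window [0,4] length 5 -- new best
  Position 5 ('h'): repeat (last at 3), move window start to 4
  Position 5 ('h'): window [4,5] length 2
Longest substring with no repeats: "gbdhe" with length 5

5


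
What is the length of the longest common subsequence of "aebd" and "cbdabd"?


LCS of "aebd" and "cbdabd"
DP table:
           c    b    d    a    b    d
      0    0    0    0    0    0    0
  a   0    0    0    0    1    1    1
  e   0    0    0    0    1    1    1
  b   0    0    1    1    1    2    2
  d   0    0    1    2    2    2    3
LCS length = dp[4][6] = 3

3


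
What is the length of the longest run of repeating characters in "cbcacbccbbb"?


Input: "cbcacbccbbb"
Scanning for longest run:
  Position 1 ('b'): new char, reset run to 1
  Position 2 ('c'): new char, reset run to 1
  Position 3 ('a'): new char, reset run to 1
  Position 4 ('c'): new char, reset run to 1
  Position 5 ('b'): new char, reset run to 1
  Position 6 ('c'): new char, reset run to 1
  Position 7 ('c'): continues run of 'c', length=2
  Position 8 ('b'): new char, reset run to 1
  Position 9 ('b'): continues run of 'b', length=2
  Position 10 ('b'): continues run of 'b', length=3
Longest run: 'b' with length 3

3


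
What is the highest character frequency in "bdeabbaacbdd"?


Input: bdeabbaacbdd
Character counts:
  'a': 3
  'b': 4
  'c': 1
  'd': 3
  'e': 1
Maximum frequency: 4

4


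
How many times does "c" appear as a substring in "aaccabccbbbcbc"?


Searching for "c" in "aaccabccbbbcbc"
Scanning each position:
  Position 0: "a" => no
  Position 1: "a" => no
  Position 2: "c" => MATCH
  Position 3: "c" => MATCH
  Position 4: "a" => no
  Position 5: "b" => no
  Position 6: "c" => MATCH
  Position 7: "c" => MATCH
  Position 8: "b" => no
  Position 9: "b" => no
  Position 10: "b" => no
  Position 11: "c" => MATCH
  Position 12: "b" => no
  Position 13: "c" => MATCH
Total occurrences: 6

6


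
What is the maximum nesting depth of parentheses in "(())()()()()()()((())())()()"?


Input: "(())()()()()()()((())())()()"
Tracking depth:
  Position 0 '(': depth becomes 1
  Position 1 '(': depth becomes 2
  Position 2 ')': depth becomes 1
  Position 3 ')': depth becomes 0
  Position 4 '(': depth becomes 1
  Position 5 ')': depth becomes 0
  Position 6 '(': depth becomes 1
  Position 7 ')': depth becomes 0
  Position 8 '(': depth becomes 1
  Position 9 ')': depth becomes 0
  Position 10 '(': depth becomes 1
  Position 11 ')': depth becomes 0
  Position 12 '(': depth becomes 1
  Position 13 ')': depth becomes 0
  Position 14 '(': depth becomes 1
  Position 15 ')': depth becomes 0
  Position 16 '(': depth becomes 1
  Position 17 '(': depth becomes 2
  Position 18 '(': depth becomes 3
  Position 19 ')': depth becomes 2
  Position 20 ')': depth becomes 1
  Position 21 '(': depth becomes 2
  Position 22 ')': depth becomes 1
  Position 23 ')': depth becomes 0
  Position 24 '(': depth becomes 1
  Position 25 ')': depth becomes 0
  Position 26 '(': depth becomes 1
  Position 27 ')': depth becomes 0
Maximum depth reached: 3

3
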